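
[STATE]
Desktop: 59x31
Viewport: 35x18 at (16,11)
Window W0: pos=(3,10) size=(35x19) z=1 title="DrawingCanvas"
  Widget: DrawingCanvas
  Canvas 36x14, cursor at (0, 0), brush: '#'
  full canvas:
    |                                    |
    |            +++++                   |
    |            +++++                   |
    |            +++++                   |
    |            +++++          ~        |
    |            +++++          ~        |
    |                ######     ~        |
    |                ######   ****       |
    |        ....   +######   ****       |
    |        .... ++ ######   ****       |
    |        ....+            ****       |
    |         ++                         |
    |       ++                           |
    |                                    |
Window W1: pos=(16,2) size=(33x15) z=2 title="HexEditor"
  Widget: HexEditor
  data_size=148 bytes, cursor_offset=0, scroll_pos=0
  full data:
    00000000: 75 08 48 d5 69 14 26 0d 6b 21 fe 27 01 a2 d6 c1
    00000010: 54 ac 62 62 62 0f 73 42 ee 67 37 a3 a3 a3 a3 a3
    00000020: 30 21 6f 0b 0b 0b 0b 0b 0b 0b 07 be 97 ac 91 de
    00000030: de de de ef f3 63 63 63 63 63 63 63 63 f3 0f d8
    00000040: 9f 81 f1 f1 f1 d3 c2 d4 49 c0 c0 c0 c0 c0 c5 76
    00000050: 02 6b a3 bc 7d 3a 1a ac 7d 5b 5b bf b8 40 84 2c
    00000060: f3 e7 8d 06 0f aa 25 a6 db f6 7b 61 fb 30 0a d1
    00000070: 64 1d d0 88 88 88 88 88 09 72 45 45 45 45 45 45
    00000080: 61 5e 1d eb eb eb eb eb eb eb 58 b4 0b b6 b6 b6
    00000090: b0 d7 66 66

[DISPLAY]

┃00000060  f3 e7 8d 06 0f aa 25 ┃  
┃00000070  64 1d d0 88 88 88 88 ┃  
┃00000080  61 5e 1d eb eb eb eb ┃  
┃00000090  b0 d7 66 66          ┃  
┃                               ┃  
┗━━━━━━━━━━━━━━━━━━━━━━━━━━━━━━━┛  
+++++          ~     ┃             
+++++          ~     ┃             
    ######     ~     ┃             
    ######   ****    ┃             
   +######   ****    ┃             
 ++ ######   ****    ┃             
+            ****    ┃             
                     ┃             
                     ┃             
                     ┃             
                     ┃             
━━━━━━━━━━━━━━━━━━━━━┛             


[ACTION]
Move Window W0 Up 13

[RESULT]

┃00000060  f3 e7 8d 06 0f aa 25 ┃  
┃00000070  64 1d d0 88 88 88 88 ┃  
┃00000080  61 5e 1d eb eb eb eb ┃  
┃00000090  b0 d7 66 66          ┃  
┃                               ┃  
┗━━━━━━━━━━━━━━━━━━━━━━━━━━━━━━━┛  
                     ┃             
━━━━━━━━━━━━━━━━━━━━━┛             
                                   
                                   
                                   
                                   
                                   
                                   
                                   
                                   
                                   
                                   


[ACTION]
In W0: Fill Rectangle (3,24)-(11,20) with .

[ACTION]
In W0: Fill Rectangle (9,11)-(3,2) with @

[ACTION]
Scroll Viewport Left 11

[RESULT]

 @@@@@@@@@@┃00000060  f3 e7 8d 06 0
 @@@@@@@@@@┃00000070  64 1d d0 88 8
       ....┃00000080  61 5e 1d eb e
        ++ ┃00000090  b0 d7 66 66  
      ++   ┃                       
           ┗━━━━━━━━━━━━━━━━━━━━━━━
                                ┃  
━━━━━━━━━━━━━━━━━━━━━━━━━━━━━━━━┛  
                                   
                                   
                                   
                                   
                                   
                                   
                                   
                                   
                                   
                                   


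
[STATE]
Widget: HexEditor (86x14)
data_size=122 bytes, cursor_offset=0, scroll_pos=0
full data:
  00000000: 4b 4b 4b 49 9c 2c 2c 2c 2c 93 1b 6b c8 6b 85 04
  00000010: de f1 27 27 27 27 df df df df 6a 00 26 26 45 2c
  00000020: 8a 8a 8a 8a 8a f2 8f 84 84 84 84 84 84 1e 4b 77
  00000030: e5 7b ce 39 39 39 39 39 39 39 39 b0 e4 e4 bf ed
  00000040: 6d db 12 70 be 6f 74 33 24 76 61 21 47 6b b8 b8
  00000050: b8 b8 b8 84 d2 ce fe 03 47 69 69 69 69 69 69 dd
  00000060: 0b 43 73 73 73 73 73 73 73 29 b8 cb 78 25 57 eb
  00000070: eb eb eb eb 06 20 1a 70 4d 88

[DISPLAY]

00000000  4B 4b 4b 49 9c 2c 2c 2c  2c 93 1b 6b c8 6b 85 04  |KKKI.,,,,..k.k..|        
00000010  de f1 27 27 27 27 df df  df df 6a 00 26 26 45 2c  |..''''....j.&&E,|        
00000020  8a 8a 8a 8a 8a f2 8f 84  84 84 84 84 84 1e 4b 77  |..............Kw|        
00000030  e5 7b ce 39 39 39 39 39  39 39 39 b0 e4 e4 bf ed  |.{.99999999.....|        
00000040  6d db 12 70 be 6f 74 33  24 76 61 21 47 6b b8 b8  |m..p.ot3$va!Gk..|        
00000050  b8 b8 b8 84 d2 ce fe 03  47 69 69 69 69 69 69 dd  |........Giiiiii.|        
00000060  0b 43 73 73 73 73 73 73  73 29 b8 cb 78 25 57 eb  |.Csssssss)..x%W.|        
00000070  eb eb eb eb 06 20 1a 70  4d 88                    |..... .pM.      |        
                                                                                      
                                                                                      
                                                                                      
                                                                                      
                                                                                      
                                                                                      


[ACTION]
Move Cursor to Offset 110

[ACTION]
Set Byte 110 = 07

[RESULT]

00000000  4b 4b 4b 49 9c 2c 2c 2c  2c 93 1b 6b c8 6b 85 04  |KKKI.,,,,..k.k..|        
00000010  de f1 27 27 27 27 df df  df df 6a 00 26 26 45 2c  |..''''....j.&&E,|        
00000020  8a 8a 8a 8a 8a f2 8f 84  84 84 84 84 84 1e 4b 77  |..............Kw|        
00000030  e5 7b ce 39 39 39 39 39  39 39 39 b0 e4 e4 bf ed  |.{.99999999.....|        
00000040  6d db 12 70 be 6f 74 33  24 76 61 21 47 6b b8 b8  |m..p.ot3$va!Gk..|        
00000050  b8 b8 b8 84 d2 ce fe 03  47 69 69 69 69 69 69 dd  |........Giiiiii.|        
00000060  0b 43 73 73 73 73 73 73  73 29 b8 cb 78 25 07 eb  |.Csssssss)..x%..|        
00000070  eb eb eb eb 06 20 1a 70  4d 88                    |..... .pM.      |        
                                                                                      
                                                                                      
                                                                                      
                                                                                      
                                                                                      
                                                                                      


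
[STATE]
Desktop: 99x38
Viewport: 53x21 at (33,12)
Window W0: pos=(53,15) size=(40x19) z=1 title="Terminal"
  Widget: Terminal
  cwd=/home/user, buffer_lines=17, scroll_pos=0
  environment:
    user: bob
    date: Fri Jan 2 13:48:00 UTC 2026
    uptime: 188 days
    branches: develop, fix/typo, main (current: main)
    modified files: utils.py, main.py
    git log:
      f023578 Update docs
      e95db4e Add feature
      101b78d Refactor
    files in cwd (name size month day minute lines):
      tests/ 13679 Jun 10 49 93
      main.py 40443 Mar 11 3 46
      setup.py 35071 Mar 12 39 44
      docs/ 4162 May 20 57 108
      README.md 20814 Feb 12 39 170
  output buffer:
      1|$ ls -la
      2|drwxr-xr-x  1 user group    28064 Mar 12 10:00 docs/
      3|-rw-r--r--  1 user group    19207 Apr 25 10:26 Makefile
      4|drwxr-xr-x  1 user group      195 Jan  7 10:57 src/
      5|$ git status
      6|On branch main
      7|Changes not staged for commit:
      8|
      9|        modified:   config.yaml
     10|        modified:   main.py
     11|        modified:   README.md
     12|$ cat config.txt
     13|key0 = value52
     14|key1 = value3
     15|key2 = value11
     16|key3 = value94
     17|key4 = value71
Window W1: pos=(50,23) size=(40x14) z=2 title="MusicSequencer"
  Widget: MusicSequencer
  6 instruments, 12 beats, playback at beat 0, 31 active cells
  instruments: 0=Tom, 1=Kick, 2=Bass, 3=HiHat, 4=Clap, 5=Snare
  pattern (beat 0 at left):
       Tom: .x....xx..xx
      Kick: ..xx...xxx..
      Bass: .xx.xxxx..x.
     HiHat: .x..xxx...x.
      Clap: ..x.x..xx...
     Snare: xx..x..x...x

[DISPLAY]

                                                     
                                                     
                                                     
                    ┏━━━━━━━━━━━━━━━━━━━━━━━━━━━━━━━━
                    ┃ Terminal                       
                    ┠────────────────────────────────
                    ┃$ ls -la                        
                    ┃drwxr-xr-x  1 user group    2806
                    ┃-rw-r--r--  1 user group    1920
                    ┃drwxr-xr-x  1 user group      19
                    ┃$ git status                    
                 ┏━━━━━━━━━━━━━━━━━━━━━━━━━━━━━━━━━━━
                 ┃ MusicSequencer                    
                 ┠───────────────────────────────────
                 ┃      ▼12345678901                 
                 ┃   Tom·█····██··██                 
                 ┃  Kick··██···███··                 
                 ┃  Bass·██·████··█·                 
                 ┃ HiHat·█··███···█·                 
                 ┃  Clap··█·█··██···                 
                 ┃ Snare██··█··█···█                 


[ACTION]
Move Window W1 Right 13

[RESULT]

                                                     
                                                     
                                                     
                    ┏━━━━━━━━━━━━━━━━━━━━━━━━━━━━━━━━
                    ┃ Terminal                       
                    ┠────────────────────────────────
                    ┃$ ls -la                        
                    ┃drwxr-xr-x  1 user group    2806
                    ┃-rw-r--r--  1 user group    1920
                    ┃drwxr-xr-x  1 user group      19
                    ┃$ git status                    
                    ┃On br┏━━━━━━━━━━━━━━━━━━━━━━━━━━
                    ┃Chang┃ MusicSequencer           
                    ┃     ┠──────────────────────────
                    ┃     ┃      ▼12345678901        
                    ┃     ┃   Tom·█····██··██        
                    ┃     ┃  Kick··██···███··        
                    ┃$ cat┃  Bass·██·████··█·        
                    ┃key0 ┃ HiHat·█··███···█·        
                    ┃key1 ┃  Clap··█·█··██···        
                    ┃key2 ┃ Snare██··█··█···█        


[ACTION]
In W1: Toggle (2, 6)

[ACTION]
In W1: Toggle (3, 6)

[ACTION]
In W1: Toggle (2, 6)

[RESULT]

                                                     
                                                     
                                                     
                    ┏━━━━━━━━━━━━━━━━━━━━━━━━━━━━━━━━
                    ┃ Terminal                       
                    ┠────────────────────────────────
                    ┃$ ls -la                        
                    ┃drwxr-xr-x  1 user group    2806
                    ┃-rw-r--r--  1 user group    1920
                    ┃drwxr-xr-x  1 user group      19
                    ┃$ git status                    
                    ┃On br┏━━━━━━━━━━━━━━━━━━━━━━━━━━
                    ┃Chang┃ MusicSequencer           
                    ┃     ┠──────────────────────────
                    ┃     ┃      ▼12345678901        
                    ┃     ┃   Tom·█····██··██        
                    ┃     ┃  Kick··██···███··        
                    ┃$ cat┃  Bass·██·████··█·        
                    ┃key0 ┃ HiHat·█··██····█·        
                    ┃key1 ┃  Clap··█·█··██···        
                    ┃key2 ┃ Snare██··█··█···█        


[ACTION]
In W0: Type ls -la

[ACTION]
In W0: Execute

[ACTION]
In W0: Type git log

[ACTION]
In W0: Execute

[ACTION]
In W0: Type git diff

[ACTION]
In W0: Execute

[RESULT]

                                                     
                                                     
                                                     
                    ┏━━━━━━━━━━━━━━━━━━━━━━━━━━━━━━━━
                    ┃ Terminal                       
                    ┠────────────────────────────────
                    ┃-rw-r--r--  1 bob group    35071
                    ┃drwxr-xr-x  1 bob group     4162
                    ┃-rw-r--r--  1 bob group    20814
                    ┃$ git log                       
                    ┃f023578 Update docs             
                    ┃e95db┏━━━━━━━━━━━━━━━━━━━━━━━━━━
                    ┃101b7┃ MusicSequencer           
                    ┃$ git┠──────────────────────────
                    ┃diff ┃      ▼12345678901        
                    ┃--- a┃   Tom·█····██··██        
                    ┃+++ b┃  Kick··██···███··        
                    ┃@@ -1┃  Bass·██·████··█·        
                    ┃+# up┃ HiHat·█··██····█·        
                    ┃ impo┃  Clap··█·█··██···        
                    ┃$ █  ┃ Snare██··█··█···█        


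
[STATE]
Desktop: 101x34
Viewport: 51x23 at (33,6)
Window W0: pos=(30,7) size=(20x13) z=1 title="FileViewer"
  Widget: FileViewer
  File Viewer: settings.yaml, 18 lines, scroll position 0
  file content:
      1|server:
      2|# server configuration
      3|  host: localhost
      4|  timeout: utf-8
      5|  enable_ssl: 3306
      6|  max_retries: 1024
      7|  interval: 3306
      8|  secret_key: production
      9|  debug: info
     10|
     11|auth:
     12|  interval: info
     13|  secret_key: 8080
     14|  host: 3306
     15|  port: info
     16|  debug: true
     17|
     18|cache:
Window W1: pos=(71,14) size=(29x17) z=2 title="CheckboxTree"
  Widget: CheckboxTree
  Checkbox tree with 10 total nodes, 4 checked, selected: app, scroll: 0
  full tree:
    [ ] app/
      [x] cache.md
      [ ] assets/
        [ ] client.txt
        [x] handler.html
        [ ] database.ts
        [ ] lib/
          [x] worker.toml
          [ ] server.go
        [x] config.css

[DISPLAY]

                                                   
━━━━━━━━━━━━━━━━┓                                  
ileViewer       ┃                                  
────────────────┨                                  
rver:          ▲┃                                  
server configur█┃                                  
host: localhost░┃                                  
timeout: utf-8 ░┃                                  
enable_ssl: 330░┃                     ┏━━━━━━━━━━━━
max_retries: 10░┃                     ┃ CheckboxTre
interval: 3306 ░┃                     ┠────────────
secret_key: pro░┃                     ┃>[-] app/   
debug: info    ▼┃                     ┃   [x] cache
━━━━━━━━━━━━━━━━┛                     ┃   [-] asset
                                      ┃     [ ] cli
                                      ┃     [x] han
                                      ┃     [ ] dat
                                      ┃     [-] lib
                                      ┃       [x] w
                                      ┃       [ ] s
                                      ┃     [x] con
                                      ┃            
                                      ┃            


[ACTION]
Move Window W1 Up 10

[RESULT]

                                      ┠────────────
━━━━━━━━━━━━━━━━┓                     ┃>[-] app/   
ileViewer       ┃                     ┃   [x] cache
────────────────┨                     ┃   [-] asset
rver:          ▲┃                     ┃     [ ] cli
server configur█┃                     ┃     [x] han
host: localhost░┃                     ┃     [ ] dat
timeout: utf-8 ░┃                     ┃     [-] lib
enable_ssl: 330░┃                     ┃       [x] w
max_retries: 10░┃                     ┃       [ ] s
interval: 3306 ░┃                     ┃     [x] con
secret_key: pro░┃                     ┃            
debug: info    ▼┃                     ┃            
━━━━━━━━━━━━━━━━┛                     ┃            
                                      ┗━━━━━━━━━━━━
                                                   
                                                   
                                                   
                                                   
                                                   
                                                   
                                                   
                                                   


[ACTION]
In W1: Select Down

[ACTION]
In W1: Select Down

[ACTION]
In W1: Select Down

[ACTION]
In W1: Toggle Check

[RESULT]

                                      ┠────────────
━━━━━━━━━━━━━━━━┓                     ┃ [-] app/   
ileViewer       ┃                     ┃   [x] cache
────────────────┨                     ┃   [-] asset
rver:          ▲┃                     ┃>    [x] cli
server configur█┃                     ┃     [x] han
host: localhost░┃                     ┃     [ ] dat
timeout: utf-8 ░┃                     ┃     [-] lib
enable_ssl: 330░┃                     ┃       [x] w
max_retries: 10░┃                     ┃       [ ] s
interval: 3306 ░┃                     ┃     [x] con
secret_key: pro░┃                     ┃            
debug: info    ▼┃                     ┃            
━━━━━━━━━━━━━━━━┛                     ┃            
                                      ┗━━━━━━━━━━━━
                                                   
                                                   
                                                   
                                                   
                                                   
                                                   
                                                   
                                                   


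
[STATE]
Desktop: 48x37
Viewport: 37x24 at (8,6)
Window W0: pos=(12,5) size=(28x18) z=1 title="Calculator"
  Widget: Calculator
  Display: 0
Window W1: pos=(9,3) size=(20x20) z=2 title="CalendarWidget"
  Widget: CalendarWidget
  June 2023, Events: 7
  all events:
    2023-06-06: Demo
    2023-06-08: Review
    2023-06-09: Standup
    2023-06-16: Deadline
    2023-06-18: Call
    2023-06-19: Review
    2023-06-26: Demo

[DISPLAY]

 ┃    June 2023     ┃          ┃     
 ┃Mo Tu We Th Fr Sa ┃──────────┨     
 ┃          1  2  3 ┃         0┃     
 ┃ 5  6*  7  8*  9* ┃┐         ┃     
 ┃12 13 14 15 16* 17┃│         ┃     
 ┃19* 20 21 22 23 24┃┤         ┃     
 ┃26* 27 28 29 30   ┃│         ┃     
 ┃                  ┃┤         ┃     
 ┃                  ┃│         ┃     
 ┃                  ┃┤         ┃     
 ┃                  ┃│         ┃     
 ┃                  ┃┤         ┃     
 ┃                  ┃│         ┃     
 ┃                  ┃┘         ┃     
 ┃                  ┃          ┃     
 ┃                  ┃          ┃     
 ┗━━━━━━━━━━━━━━━━━━┛━━━━━━━━━━┛     
                                     
                                     
                                     
                                     
                                     
                                     
                                     


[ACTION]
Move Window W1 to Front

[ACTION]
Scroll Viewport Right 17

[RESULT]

   June 2023     ┃          ┃        
o Tu We Th Fr Sa ┃──────────┨        
         1  2  3 ┃         0┃        
5  6*  7  8*  9* ┃┐         ┃        
2 13 14 15 16* 17┃│         ┃        
9* 20 21 22 23 24┃┤         ┃        
6* 27 28 29 30   ┃│         ┃        
                 ┃┤         ┃        
                 ┃│         ┃        
                 ┃┤         ┃        
                 ┃│         ┃        
                 ┃┤         ┃        
                 ┃│         ┃        
                 ┃┘         ┃        
                 ┃          ┃        
                 ┃          ┃        
━━━━━━━━━━━━━━━━━┛━━━━━━━━━━┛        
                                     
                                     
                                     
                                     
                                     
                                     
                                     


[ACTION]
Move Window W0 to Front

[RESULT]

 ┃ Calculator               ┃        
o┠──────────────────────────┨        
 ┃                         0┃        
5┃┌───┬───┬───┬───┐         ┃        
2┃│ 7 │ 8 │ 9 │ ÷ │         ┃        
9┃├───┼───┼───┼───┤         ┃        
6┃│ 4 │ 5 │ 6 │ × │         ┃        
 ┃├───┼───┼───┼───┤         ┃        
 ┃│ 1 │ 2 │ 3 │ - │         ┃        
 ┃├───┼───┼───┼───┤         ┃        
 ┃│ 0 │ . │ = │ + │         ┃        
 ┃├───┼───┼───┼───┤         ┃        
 ┃│ C │ MC│ MR│ M+│         ┃        
 ┃└───┴───┴───┴───┘         ┃        
 ┃                          ┃        
 ┃                          ┃        
━┗━━━━━━━━━━━━━━━━━━━━━━━━━━┛        
                                     
                                     
                                     
                                     
                                     
                                     
                                     


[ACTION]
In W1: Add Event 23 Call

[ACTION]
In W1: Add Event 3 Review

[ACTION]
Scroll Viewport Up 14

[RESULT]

                                     
                                     
                                     
━━━━━━━━━━━━━━━━━┓                   
CalendarWidget   ┃                   
─┏━━━━━━━━━━━━━━━━━━━━━━━━━━┓        
 ┃ Calculator               ┃        
o┠──────────────────────────┨        
 ┃                         0┃        
5┃┌───┬───┬───┬───┐         ┃        
2┃│ 7 │ 8 │ 9 │ ÷ │         ┃        
9┃├───┼───┼───┼───┤         ┃        
6┃│ 4 │ 5 │ 6 │ × │         ┃        
 ┃├───┼───┼───┼───┤         ┃        
 ┃│ 1 │ 2 │ 3 │ - │         ┃        
 ┃├───┼───┼───┼───┤         ┃        
 ┃│ 0 │ . │ = │ + │         ┃        
 ┃├───┼───┼───┼───┤         ┃        
 ┃│ C │ MC│ MR│ M+│         ┃        
 ┃└───┴───┴───┴───┘         ┃        
 ┃                          ┃        
 ┃                          ┃        
━┗━━━━━━━━━━━━━━━━━━━━━━━━━━┛        
                                     


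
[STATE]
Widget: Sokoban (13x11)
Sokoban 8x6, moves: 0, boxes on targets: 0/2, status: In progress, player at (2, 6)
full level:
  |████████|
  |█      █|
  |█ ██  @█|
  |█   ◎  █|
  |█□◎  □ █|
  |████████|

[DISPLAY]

████████     
█      █     
█ ██  @█     
█   ◎  █     
█□◎  □ █     
████████     
Moves: 0  0/2
             
             
             
             


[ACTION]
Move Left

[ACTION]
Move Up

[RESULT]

████████     
█    @ █     
█ ██   █     
█   ◎  █     
█□◎  □ █     
████████     
Moves: 2  0/2
             
             
             
             


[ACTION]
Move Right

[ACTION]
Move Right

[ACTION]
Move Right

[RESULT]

████████     
█     @█     
█ ██   █     
█   ◎  █     
█□◎  □ █     
████████     
Moves: 3  0/2
             
             
             
             


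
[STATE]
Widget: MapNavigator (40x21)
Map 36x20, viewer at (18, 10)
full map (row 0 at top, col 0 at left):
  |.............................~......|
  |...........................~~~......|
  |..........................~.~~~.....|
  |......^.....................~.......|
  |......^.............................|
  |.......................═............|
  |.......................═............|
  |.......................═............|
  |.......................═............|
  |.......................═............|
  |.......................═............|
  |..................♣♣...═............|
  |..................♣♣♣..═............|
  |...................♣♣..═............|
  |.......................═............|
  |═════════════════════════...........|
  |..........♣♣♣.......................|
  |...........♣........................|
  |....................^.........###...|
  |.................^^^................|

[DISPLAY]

  .............................~......  
  ...........................~~~......  
  ..........................~.~~~.....  
  ......^.....................~.......  
  ......^.............................  
  .......................═............  
  .......................═............  
  .......................═............  
  .......................═............  
  .......................═............  
  ..................@....═............  
  ..................♣♣...═............  
  ..................♣♣♣..═............  
  ...................♣♣..═............  
  .......................═............  
  ═════════════════════════...........  
  ..........♣♣♣.......................  
  ...........♣........................  
  ....................^.........###...  
  .................^^^................  
                                        


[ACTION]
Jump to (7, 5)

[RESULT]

                                        
                                        
                                        
                                        
                                        
             ...........................
             ...........................
             ..........................~
             ......^....................
             ......^....................
             .......@...............═...
             .......................═...
             .......................═...
             .......................═...
             .......................═...
             .......................═...
             ..................♣♣...═...
             ..................♣♣♣..═...
             ...................♣♣..═...
             .......................═...
             ═════════════════════════..


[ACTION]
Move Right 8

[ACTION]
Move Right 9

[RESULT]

                                        
                                        
                                        
                                        
                                        
.........................~......        
.......................~~~......        
......................~.~~~.....        
..^.....................~.......        
..^.............................        
...................═@...........        
...................═............        
...................═............        
...................═............        
...................═............        
...................═............        
..............♣♣...═............        
..............♣♣♣..═............        
...............♣♣..═............        
...................═............        
═════════════════════...........        


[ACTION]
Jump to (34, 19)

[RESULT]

.........═............                  
.........═............                  
....♣♣...═............                  
....♣♣♣..═............                  
.....♣♣..═............                  
.........═............                  
═══════════...........                  
......................                  
......................                  
......^.........###...                  
...^^^..............@.                  
                                        
                                        
                                        
                                        
                                        
                                        
                                        
                                        
                                        
                                        


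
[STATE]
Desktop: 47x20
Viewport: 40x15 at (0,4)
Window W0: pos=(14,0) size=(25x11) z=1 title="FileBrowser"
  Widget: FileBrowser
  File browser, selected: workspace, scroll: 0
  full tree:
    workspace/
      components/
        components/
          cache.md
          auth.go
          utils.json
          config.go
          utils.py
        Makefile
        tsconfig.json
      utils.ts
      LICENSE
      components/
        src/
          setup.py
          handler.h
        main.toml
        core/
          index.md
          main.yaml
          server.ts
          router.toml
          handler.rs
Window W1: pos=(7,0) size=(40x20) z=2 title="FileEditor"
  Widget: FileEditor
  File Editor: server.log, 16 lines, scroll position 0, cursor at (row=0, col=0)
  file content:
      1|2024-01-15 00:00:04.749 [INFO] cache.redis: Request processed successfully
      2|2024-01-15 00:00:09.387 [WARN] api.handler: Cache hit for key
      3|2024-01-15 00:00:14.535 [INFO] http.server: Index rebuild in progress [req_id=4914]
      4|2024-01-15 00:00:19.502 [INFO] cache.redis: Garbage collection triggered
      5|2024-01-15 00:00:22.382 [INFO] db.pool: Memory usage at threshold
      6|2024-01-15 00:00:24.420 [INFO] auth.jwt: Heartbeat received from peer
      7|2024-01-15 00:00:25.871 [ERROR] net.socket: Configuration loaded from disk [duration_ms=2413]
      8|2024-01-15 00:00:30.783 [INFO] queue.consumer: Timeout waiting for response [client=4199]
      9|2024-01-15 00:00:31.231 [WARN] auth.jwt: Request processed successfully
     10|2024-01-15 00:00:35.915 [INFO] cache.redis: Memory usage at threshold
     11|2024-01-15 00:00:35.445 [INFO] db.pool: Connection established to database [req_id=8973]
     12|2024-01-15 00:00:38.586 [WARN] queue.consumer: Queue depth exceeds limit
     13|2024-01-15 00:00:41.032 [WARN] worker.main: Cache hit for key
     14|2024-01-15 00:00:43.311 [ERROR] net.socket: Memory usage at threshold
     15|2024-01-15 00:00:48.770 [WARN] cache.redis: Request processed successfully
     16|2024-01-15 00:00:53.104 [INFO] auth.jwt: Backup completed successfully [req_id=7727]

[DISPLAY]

       ┃2024-01-15 00:00:09.387 [WARN] a
       ┃2024-01-15 00:00:14.535 [INFO] h
       ┃2024-01-15 00:00:19.502 [INFO] c
       ┃2024-01-15 00:00:22.382 [INFO] d
       ┃2024-01-15 00:00:24.420 [INFO] a
       ┃2024-01-15 00:00:25.871 [ERROR] 
       ┃2024-01-15 00:00:30.783 [INFO] q
       ┃2024-01-15 00:00:31.231 [WARN] a
       ┃2024-01-15 00:00:35.915 [INFO] c
       ┃2024-01-15 00:00:35.445 [INFO] d
       ┃2024-01-15 00:00:38.586 [WARN] q
       ┃2024-01-15 00:00:41.032 [WARN] w
       ┃2024-01-15 00:00:43.311 [ERROR] 
       ┃2024-01-15 00:00:48.770 [WARN] c
       ┃2024-01-15 00:00:53.104 [INFO] a


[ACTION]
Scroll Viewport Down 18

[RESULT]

       ┃2024-01-15 00:00:14.535 [INFO] h
       ┃2024-01-15 00:00:19.502 [INFO] c
       ┃2024-01-15 00:00:22.382 [INFO] d
       ┃2024-01-15 00:00:24.420 [INFO] a
       ┃2024-01-15 00:00:25.871 [ERROR] 
       ┃2024-01-15 00:00:30.783 [INFO] q
       ┃2024-01-15 00:00:31.231 [WARN] a
       ┃2024-01-15 00:00:35.915 [INFO] c
       ┃2024-01-15 00:00:35.445 [INFO] d
       ┃2024-01-15 00:00:38.586 [WARN] q
       ┃2024-01-15 00:00:41.032 [WARN] w
       ┃2024-01-15 00:00:43.311 [ERROR] 
       ┃2024-01-15 00:00:48.770 [WARN] c
       ┃2024-01-15 00:00:53.104 [INFO] a
       ┗━━━━━━━━━━━━━━━━━━━━━━━━━━━━━━━━


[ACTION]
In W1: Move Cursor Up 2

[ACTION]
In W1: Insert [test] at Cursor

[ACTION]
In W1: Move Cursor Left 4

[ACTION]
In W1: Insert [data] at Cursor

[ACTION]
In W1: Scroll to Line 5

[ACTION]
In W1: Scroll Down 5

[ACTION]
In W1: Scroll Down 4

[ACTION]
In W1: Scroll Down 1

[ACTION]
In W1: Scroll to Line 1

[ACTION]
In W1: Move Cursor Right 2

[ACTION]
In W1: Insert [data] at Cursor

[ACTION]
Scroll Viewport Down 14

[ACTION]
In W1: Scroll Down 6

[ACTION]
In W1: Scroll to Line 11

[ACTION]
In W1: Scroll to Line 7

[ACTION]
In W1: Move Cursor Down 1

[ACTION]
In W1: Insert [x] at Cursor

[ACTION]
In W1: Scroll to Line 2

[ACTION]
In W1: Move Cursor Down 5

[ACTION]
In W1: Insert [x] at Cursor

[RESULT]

       ┃2024-01-15 00:00:14.535 [INFO] h
       ┃2024-01-15 00:00:19.502 [INFO] c
       ┃2024-01-15 00:00:22.382 [INFO] d
       ┃2024-01-15 00:00:24.420 [INFO] a
       ┃2024-01-15 x█0:00:25.871 [ERROR]
       ┃2024-01-15 00:00:30.783 [INFO] q
       ┃2024-01-15 00:00:31.231 [WARN] a
       ┃2024-01-15 00:00:35.915 [INFO] c
       ┃2024-01-15 00:00:35.445 [INFO] d
       ┃2024-01-15 00:00:38.586 [WARN] q
       ┃2024-01-15 00:00:41.032 [WARN] w
       ┃2024-01-15 00:00:43.311 [ERROR] 
       ┃2024-01-15 00:00:48.770 [WARN] c
       ┃2024-01-15 00:00:53.104 [INFO] a
       ┗━━━━━━━━━━━━━━━━━━━━━━━━━━━━━━━━


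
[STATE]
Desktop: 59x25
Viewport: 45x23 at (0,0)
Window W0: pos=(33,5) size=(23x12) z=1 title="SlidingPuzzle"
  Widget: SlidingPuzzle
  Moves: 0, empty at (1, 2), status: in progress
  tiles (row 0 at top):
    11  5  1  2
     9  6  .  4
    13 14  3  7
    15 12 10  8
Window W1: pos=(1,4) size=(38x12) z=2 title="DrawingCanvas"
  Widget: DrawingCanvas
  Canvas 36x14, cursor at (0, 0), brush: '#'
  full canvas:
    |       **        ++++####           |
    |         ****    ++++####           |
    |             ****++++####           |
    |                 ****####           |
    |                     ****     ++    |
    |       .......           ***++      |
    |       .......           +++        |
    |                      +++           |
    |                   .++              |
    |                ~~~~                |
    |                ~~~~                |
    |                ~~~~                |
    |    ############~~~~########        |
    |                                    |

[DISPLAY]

                                             
                                             
                                             
                                             
 ┏━━━━━━━━━━━━━━━━━━━━━━━━━━━━━━━━━━━━┓      
 ┃ DrawingCanvas                      ┃━━━━━━
 ┠────────────────────────────────────┨ingPuz
 ┃+      **        ++++####           ┃──────
 ┃         ****    ++++####           ┃┬────┬
 ┃             ****++++####           ┃│  5 │
 ┃                 ****####           ┃┼────┼
 ┃                     ****     ++    ┃│  6 │
 ┃       .......           ***++      ┃┼────┼
 ┃       .......           +++        ┃│ 14 │
 ┃                      +++           ┃┼────┼
 ┗━━━━━━━━━━━━━━━━━━━━━━━━━━━━━━━━━━━━┛│ 12 │
                                 ┗━━━━━━━━━━━
                                             
                                             
                                             
                                             
                                             
                                             


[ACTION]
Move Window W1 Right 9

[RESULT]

                                             
                                             
                                             
                                             
          ┏━━━━━━━━━━━━━━━━━━━━━━━━━━━━━━━━━━
          ┃ DrawingCanvas                    
          ┠──────────────────────────────────
          ┃+      **        ++++####         
          ┃         ****    ++++####         
          ┃             ****++++####         
          ┃                 ****####         
          ┃                     ****     ++  
          ┃       .......           ***++    
          ┃       .......           +++      
          ┃                      +++         
          ┗━━━━━━━━━━━━━━━━━━━━━━━━━━━━━━━━━━
                                 ┗━━━━━━━━━━━
                                             
                                             
                                             
                                             
                                             
                                             


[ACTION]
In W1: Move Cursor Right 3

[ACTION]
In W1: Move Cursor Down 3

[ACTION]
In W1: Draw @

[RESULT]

                                             
                                             
                                             
                                             
          ┏━━━━━━━━━━━━━━━━━━━━━━━━━━━━━━━━━━
          ┃ DrawingCanvas                    
          ┠──────────────────────────────────
          ┃       **        ++++####         
          ┃         ****    ++++####         
          ┃             ****++++####         
          ┃   @             ****####         
          ┃                     ****     ++  
          ┃       .......           ***++    
          ┃       .......           +++      
          ┃                      +++         
          ┗━━━━━━━━━━━━━━━━━━━━━━━━━━━━━━━━━━
                                 ┗━━━━━━━━━━━
                                             
                                             
                                             
                                             
                                             
                                             
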